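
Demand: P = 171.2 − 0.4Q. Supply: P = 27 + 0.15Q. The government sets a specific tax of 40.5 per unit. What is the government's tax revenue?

Competitive equilibrium: 171.2 − 0.4Q = 27 + 0.15Q → Q* = 262.1818, P* = 66.3273.
With the tax, the buyer price exceeds the seller price by 40.5: (171.2 − 0.4Q) − (27 + 0.15Q) = 40.5 → Q' = 188.5455.
Tax revenue = 40.5 × 188.5455 = 7636.09.

7636.09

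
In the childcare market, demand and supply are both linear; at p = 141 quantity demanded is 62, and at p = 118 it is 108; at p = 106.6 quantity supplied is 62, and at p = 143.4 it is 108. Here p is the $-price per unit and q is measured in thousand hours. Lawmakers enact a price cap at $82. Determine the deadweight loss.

$2127.55 thousand

Demand slope = (118 − 141)/(108 − 62) = −0.5, so p = 172 − 0.5q.
Supply slope = (143.4 − 106.6)/(108 − 62) = 0.8, so p = 57 + 0.8q.
Competitive equilibrium: 172 − 0.5q = 57 + 0.8q → q* = 88.4615, p* = 127.7692.
At the ceiling p = 82, quantity supplied = (82 − 57)/0.8 = 31.25.
Willingness to pay at q' = 31.25: 172 − 0.5·31.25 = 156.375.
Δq = 88.4615 − 31.25 = 57.2115; wedge = 156.375 − 82 = 74.375.
DWL = ½ × 57.2115 × 74.375 = $2127.55 thousand.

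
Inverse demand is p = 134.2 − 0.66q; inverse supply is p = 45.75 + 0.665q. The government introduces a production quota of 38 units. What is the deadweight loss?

Competitive equilibrium: 134.2 − 0.66q = 45.75 + 0.665q → q* = 66.7547, p* = 90.1419.
At q = 38: demand price = 134.2 − 0.66·38 = 109.12; supply price = 45.75 + 0.665·38 = 71.02.
Δq = 66.7547 − 38 = 28.7547; wedge = 109.12 − 71.02 = 38.1.
The triangle = ½ × 28.7547 × 38.1 = 547.78.

547.78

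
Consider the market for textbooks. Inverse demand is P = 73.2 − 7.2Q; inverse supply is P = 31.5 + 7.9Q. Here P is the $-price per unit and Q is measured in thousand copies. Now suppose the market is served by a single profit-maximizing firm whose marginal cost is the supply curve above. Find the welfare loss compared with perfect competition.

Competitive equilibrium: 73.2 − 7.2Q = 31.5 + 7.9Q → Q* = 2.7616, P* = 53.3166.
Marginal revenue: MR = 73.2 − 14.4Q. Set MR = MC: 73.2 − 14.4Q = 31.5 + 7.9Q → Q_m = 1.87.
Price P_m = 73.2 − 7.2·1.87 = 59.736; MC(Q_m) = 31.5 + 7.9·1.87 = 46.273.
Competitive Q* = 2.7616, so ΔQ = 0.8916; wedge = 59.736 − 46.273 = 13.463.
DWL = ½ × 0.8916 × 13.463 = $6 thousand.

$6 thousand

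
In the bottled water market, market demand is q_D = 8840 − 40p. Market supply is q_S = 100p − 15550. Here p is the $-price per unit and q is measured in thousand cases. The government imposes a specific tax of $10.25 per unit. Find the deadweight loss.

$1500.89 thousand

In inverse form: demand p = 221 − 0.025q, supply p = 155.5 + 0.01q.
Competitive equilibrium: 221 − 0.025q = 155.5 + 0.01q → q* = 1871.4286, p* = 174.2143.
With the tax, the buyer price exceeds the seller price by 10.25: (221 − 0.025q) − (155.5 + 0.01q) = 10.25 → q' = 1578.5714.
Δq = 1871.4286 − 1578.5714 = 292.8572; the wedge equals the tax, 10.25.
DWL = ½ × 292.8572 × 10.25 = $1500.89 thousand.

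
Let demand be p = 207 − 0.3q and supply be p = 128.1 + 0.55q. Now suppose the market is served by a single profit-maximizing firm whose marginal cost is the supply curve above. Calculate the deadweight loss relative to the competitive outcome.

249.20

Competitive equilibrium: 207 − 0.3q = 128.1 + 0.55q → q* = 92.8235, p* = 179.1529.
Marginal revenue: MR = 207 − 0.6q. Set MR = MC: 207 − 0.6q = 128.1 + 0.55q → q_m = 68.6087.
Price p_m = 207 − 0.3·68.6087 = 186.4174; MC(q_m) = 128.1 + 0.55·68.6087 = 165.8348.
Competitive q* = 92.8235, so Δq = 24.2148; wedge = 186.4174 − 165.8348 = 20.5826.
Welfare loss = ½ × 24.2148 × 20.5826 = 249.20.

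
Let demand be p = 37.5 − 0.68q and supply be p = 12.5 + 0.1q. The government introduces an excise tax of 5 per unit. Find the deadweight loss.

16.03

Competitive equilibrium: 37.5 − 0.68q = 12.5 + 0.1q → q* = 32.0513, p* = 15.7051.
With the tax, the buyer price exceeds the seller price by 5: (37.5 − 0.68q) − (12.5 + 0.1q) = 5 → q' = 25.641.
Δq = 32.0513 − 25.641 = 6.4103; the wedge equals the tax, 5.
Deadweight loss = ½ × 6.4103 × 5 = 16.03.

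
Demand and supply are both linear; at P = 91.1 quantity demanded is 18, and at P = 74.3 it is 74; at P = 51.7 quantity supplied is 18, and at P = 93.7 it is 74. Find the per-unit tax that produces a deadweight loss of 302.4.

25.2

Demand slope = (74.3 − 91.1)/(74 − 18) = −0.3, so P = 96.5 − 0.3Q.
Supply slope = (93.7 − 51.7)/(74 − 18) = 0.75, so P = 38.2 + 0.75Q.
Competitive equilibrium: 96.5 − 0.3Q = 38.2 + 0.75Q → Q* = 55.5238, P* = 79.8429.
A tax t gives ΔQ = t/1.05 and wedge t, so DWL = t²/2.1.
t²/2.1 = 302.4 → t² = 635.04 → t = 25.2.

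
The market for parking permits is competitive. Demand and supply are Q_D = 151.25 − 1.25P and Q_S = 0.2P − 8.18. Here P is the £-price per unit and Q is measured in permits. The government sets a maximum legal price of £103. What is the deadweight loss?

£5.61

In inverse form: demand P = 121 − 0.8Q, supply P = 40.9 + 5Q.
Competitive equilibrium: 121 − 0.8Q = 40.9 + 5Q → Q* = 13.8103, P* = 109.9517.
At the ceiling P = 103, quantity supplied = (103 − 40.9)/5 = 12.42.
Willingness to pay at Q' = 12.42: 121 − 0.8·12.42 = 111.064.
ΔQ = 13.8103 − 12.42 = 1.3903; wedge = 111.064 − 103 = 8.064.
The triangle = ½ × 1.3903 × 8.064 = £5.61.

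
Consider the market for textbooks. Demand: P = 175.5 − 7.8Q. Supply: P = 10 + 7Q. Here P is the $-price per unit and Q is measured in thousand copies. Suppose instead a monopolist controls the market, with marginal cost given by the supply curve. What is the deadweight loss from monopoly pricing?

$110.22 thousand

Competitive equilibrium: 175.5 − 7.8Q = 10 + 7Q → Q* = 11.1824, P* = 88.277.
Marginal revenue: MR = 175.5 − 15.6Q. Set MR = MC: 175.5 − 15.6Q = 10 + 7Q → Q_m = 7.323.
Price P_m = 175.5 − 7.8·7.323 = 118.3806; MC(Q_m) = 10 + 7·7.323 = 61.261.
Competitive Q* = 11.1824, so ΔQ = 3.8594; wedge = 118.3806 − 61.261 = 57.1196.
DWL = ½ × 3.8594 × 57.1196 = $110.22 thousand.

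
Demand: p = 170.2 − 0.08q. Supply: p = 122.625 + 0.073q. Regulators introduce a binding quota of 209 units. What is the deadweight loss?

795.09

Competitive equilibrium: 170.2 − 0.08q = 122.625 + 0.073q → q* = 310.9477, p* = 145.3242.
At q = 209: demand price = 170.2 − 0.08·209 = 153.48; supply price = 122.625 + 0.073·209 = 137.882.
Δq = 310.9477 − 209 = 101.9477; wedge = 153.48 − 137.882 = 15.598.
Welfare loss = ½ × 101.9477 × 15.598 = 795.09.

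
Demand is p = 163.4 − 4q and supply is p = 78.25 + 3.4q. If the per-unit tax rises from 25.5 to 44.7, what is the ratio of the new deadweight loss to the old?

3.073

Competitive equilibrium: 163.4 − 4q = 78.25 + 3.4q → q* = 11.5068, p* = 117.373.
For a per-unit tax t: Δq = t/7.4, so DWL = ½·t·(t/7.4) = t²/14.8.
At t = 25.5: DWL = 43.936. At t = 44.7: DWL = 135.006.
Ratio = (44.7/25.5)² = 3.073.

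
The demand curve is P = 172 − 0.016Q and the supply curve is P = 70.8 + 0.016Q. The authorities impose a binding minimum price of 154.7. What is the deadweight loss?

Competitive equilibrium: 172 − 0.016Q = 70.8 + 0.016Q → Q* = 3162.5, P* = 121.4.
At the floor P = 154.7, quantity demanded = (172 − 154.7)/0.016 = 1081.25.
Sellers' marginal cost at Q' = 1081.25: 70.8 + 0.016·1081.25 = 88.1.
ΔQ = 3162.5 − 1081.25 = 2081.25; wedge = 154.7 − 88.1 = 66.6.
Welfare loss = ½ × 2081.25 × 66.6 = 69305.625.

69305.625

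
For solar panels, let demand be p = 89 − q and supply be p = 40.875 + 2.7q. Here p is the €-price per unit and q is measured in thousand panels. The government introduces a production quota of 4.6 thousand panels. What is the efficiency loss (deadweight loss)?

Competitive equilibrium: 89 − q = 40.875 + 2.7q → q* = 13.0068, p* = 75.9932.
At q = 4.6: demand price = 89 − 1·4.6 = 84.4; supply price = 40.875 + 2.7·4.6 = 53.295.
Δq = 13.0068 − 4.6 = 8.4068; wedge = 84.4 − 53.295 = 31.105.
Deadweight loss = ½ × 8.4068 × 31.105 = €130.75 thousand.

€130.75 thousand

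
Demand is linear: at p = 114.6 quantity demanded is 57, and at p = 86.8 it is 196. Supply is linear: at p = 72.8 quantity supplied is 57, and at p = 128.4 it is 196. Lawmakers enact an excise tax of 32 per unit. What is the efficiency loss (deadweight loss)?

853.33

Demand slope = (86.8 − 114.6)/(196 − 57) = −0.2, so p = 126 − 0.2q.
Supply slope = (128.4 − 72.8)/(196 − 57) = 0.4, so p = 50 + 0.4q.
Competitive equilibrium: 126 − 0.2q = 50 + 0.4q → q* = 126.6667, p* = 100.6667.
With the tax, the buyer price exceeds the seller price by 32: (126 − 0.2q) − (50 + 0.4q) = 32 → q' = 73.3333.
Δq = 126.6667 − 73.3333 = 53.3334; the wedge equals the tax, 32.
Deadweight loss = ½ × 53.3334 × 32 = 853.33.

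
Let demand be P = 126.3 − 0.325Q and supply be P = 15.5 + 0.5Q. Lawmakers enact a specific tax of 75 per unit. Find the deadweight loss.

Competitive equilibrium: 126.3 − 0.325Q = 15.5 + 0.5Q → Q* = 134.303, P* = 82.6515.
With the tax, the buyer price exceeds the seller price by 75: (126.3 − 0.325Q) − (15.5 + 0.5Q) = 75 → Q' = 43.3939.
ΔQ = 134.303 − 43.3939 = 90.9091; the wedge equals the tax, 75.
Deadweight loss = ½ × 90.9091 × 75 = 3409.09.

3409.09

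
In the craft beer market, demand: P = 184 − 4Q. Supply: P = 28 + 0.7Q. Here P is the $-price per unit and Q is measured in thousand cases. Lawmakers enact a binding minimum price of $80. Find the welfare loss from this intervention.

Competitive equilibrium: 184 − 4Q = 28 + 0.7Q → Q* = 33.1915, P* = 51.234.
At the floor P = 80, quantity demanded = (184 − 80)/4 = 26.
Sellers' marginal cost at Q' = 26: 28 + 0.7·26 = 46.2.
ΔQ = 33.1915 − 26 = 7.1915; wedge = 80 − 46.2 = 33.8.
Deadweight loss = ½ × 7.1915 × 33.8 = $121.54 thousand.

$121.54 thousand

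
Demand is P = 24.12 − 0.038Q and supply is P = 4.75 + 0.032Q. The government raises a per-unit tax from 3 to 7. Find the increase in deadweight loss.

285.71

Competitive equilibrium: 24.12 − 0.038Q = 4.75 + 0.032Q → Q* = 276.7143, P* = 13.6049.
For a per-unit tax t: ΔQ = t/0.07, so DWL = ½·t·(t/0.07) = t²/0.14.
At t = 3: DWL = 64.286. At t = 7: DWL = 350.
Increase = 350 − 64.286 = 285.71.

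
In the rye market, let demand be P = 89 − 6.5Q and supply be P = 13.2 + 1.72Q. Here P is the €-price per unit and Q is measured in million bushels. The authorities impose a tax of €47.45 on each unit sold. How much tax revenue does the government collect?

€163.65 million

Competitive equilibrium: 89 − 6.5Q = 13.2 + 1.72Q → Q* = 9.2214, P* = 29.0608.
With the tax, the buyer price exceeds the seller price by 47.45: (89 − 6.5Q) − (13.2 + 1.72Q) = 47.45 → Q' = 3.4489.
Tax revenue = 47.45 × 3.4489 = €163.65 million.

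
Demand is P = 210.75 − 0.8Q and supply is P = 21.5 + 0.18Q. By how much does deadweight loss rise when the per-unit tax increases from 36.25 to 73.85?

2112.12

Competitive equilibrium: 210.75 − 0.8Q = 21.5 + 0.18Q → Q* = 193.1122, P* = 56.2602.
For a per-unit tax t: ΔQ = t/0.98, so DWL = ½·t·(t/0.98) = t²/1.96.
At t = 36.25: DWL = 670.44. At t = 73.85: DWL = 2782.563.
Increase = 2782.563 − 670.44 = 2112.12.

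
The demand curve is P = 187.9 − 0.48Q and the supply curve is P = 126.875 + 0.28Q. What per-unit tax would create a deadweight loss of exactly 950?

Competitive equilibrium: 187.9 − 0.48Q = 126.875 + 0.28Q → Q* = 80.2961, P* = 149.3579.
A tax t gives ΔQ = t/0.76 and wedge t, so DWL = t²/1.52.
t²/1.52 = 950 → t² = 1444 → t = 38.

38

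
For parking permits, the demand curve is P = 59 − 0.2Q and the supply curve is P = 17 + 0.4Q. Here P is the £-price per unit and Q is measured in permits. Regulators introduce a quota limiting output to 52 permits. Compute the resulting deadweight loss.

£97.20

Competitive equilibrium: 59 − 0.2Q = 17 + 0.4Q → Q* = 70, P* = 45.
At Q = 52: demand price = 59 − 0.2·52 = 48.6; supply price = 17 + 0.4·52 = 37.8.
ΔQ = 70 − 52 = 18; wedge = 48.6 − 37.8 = 10.8.
Deadweight loss = ½ × 18 × 10.8 = £97.20.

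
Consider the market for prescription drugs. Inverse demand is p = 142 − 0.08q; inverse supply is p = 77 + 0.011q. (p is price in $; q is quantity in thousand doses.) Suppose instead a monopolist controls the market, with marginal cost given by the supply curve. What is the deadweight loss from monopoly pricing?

Competitive equilibrium: 142 − 0.08q = 77 + 0.011q → q* = 714.28571, p* = 84.85714.
Marginal revenue: MR = 142 − 0.16q. Set MR = MC: 142 − 0.16q = 77 + 0.011q → q_m = 380.11696.
Price p_m = 142 − 0.08·380.11696 = 111.59064; MC(q_m) = 77 + 0.011·380.11696 = 81.18129.
Competitive q* = 714.28571, so Δq = 334.16875; wedge = 111.59064 − 81.18129 = 30.40935.
DWL = ½ × 334.16875 × 30.40935 = $5080.93 thousand.

$5080.93 thousand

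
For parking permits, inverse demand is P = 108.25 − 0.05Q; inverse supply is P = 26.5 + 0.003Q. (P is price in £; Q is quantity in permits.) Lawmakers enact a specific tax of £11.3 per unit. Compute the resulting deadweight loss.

Competitive equilibrium: 108.25 − 0.05Q = 26.5 + 0.003Q → Q* = 1542.4528, P* = 31.1274.
With the tax, the buyer price exceeds the seller price by 11.3: (108.25 − 0.05Q) − (26.5 + 0.003Q) = 11.3 → Q' = 1329.2453.
ΔQ = 1542.4528 − 1329.2453 = 213.2075; the wedge equals the tax, 11.3.
The triangle = ½ × 213.2075 × 11.3 = £1204.62.

£1204.62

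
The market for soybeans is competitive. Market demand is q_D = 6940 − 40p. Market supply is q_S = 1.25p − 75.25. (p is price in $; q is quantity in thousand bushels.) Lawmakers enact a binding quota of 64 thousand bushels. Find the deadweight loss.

$2218.33 thousand

In inverse form: demand p = 173.5 − 0.025q, supply p = 60.2 + 0.8q.
Competitive equilibrium: 173.5 − 0.025q = 60.2 + 0.8q → q* = 137.3333, p* = 170.0667.
At q = 64: demand price = 173.5 − 0.025·64 = 171.9; supply price = 60.2 + 0.8·64 = 111.4.
Δq = 137.3333 − 64 = 73.3333; wedge = 171.9 − 111.4 = 60.5.
The triangle = ½ × 73.3333 × 60.5 = $2218.33 thousand.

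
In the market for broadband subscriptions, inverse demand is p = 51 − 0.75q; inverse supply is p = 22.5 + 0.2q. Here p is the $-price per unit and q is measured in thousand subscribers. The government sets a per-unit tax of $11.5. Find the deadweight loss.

$69.61 thousand

Competitive equilibrium: 51 − 0.75q = 22.5 + 0.2q → q* = 30, p* = 28.5.
With the tax, the buyer price exceeds the seller price by 11.5: (51 − 0.75q) − (22.5 + 0.2q) = 11.5 → q' = 17.8947.
Δq = 30 − 17.8947 = 12.1053; the wedge equals the tax, 11.5.
Deadweight loss = ½ × 12.1053 × 11.5 = $69.61 thousand.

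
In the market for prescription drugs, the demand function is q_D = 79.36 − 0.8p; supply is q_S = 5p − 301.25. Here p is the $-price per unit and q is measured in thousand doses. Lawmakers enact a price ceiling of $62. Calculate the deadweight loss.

$237.83 thousand

In inverse form: demand p = 99.2 − 1.25q, supply p = 60.25 + 0.2q.
Competitive equilibrium: 99.2 − 1.25q = 60.25 + 0.2q → q* = 26.8621, p* = 65.6224.
At the ceiling p = 62, quantity supplied = (62 − 60.25)/0.2 = 8.75.
Willingness to pay at q' = 8.75: 99.2 − 1.25·8.75 = 88.2625.
Δq = 26.8621 − 8.75 = 18.1121; wedge = 88.2625 − 62 = 26.2625.
Deadweight loss = ½ × 18.1121 × 26.2625 = $237.83 thousand.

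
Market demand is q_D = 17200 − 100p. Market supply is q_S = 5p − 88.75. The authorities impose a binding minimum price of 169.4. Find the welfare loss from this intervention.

In inverse form: demand p = 172 − 0.01q, supply p = 17.75 + 0.2q.
Competitive equilibrium: 172 − 0.01q = 17.75 + 0.2q → q* = 734.5238, p* = 164.6548.
At the floor p = 169.4, quantity demanded = (172 − 169.4)/0.01 = 260.
Sellers' marginal cost at q' = 260: 17.75 + 0.2·260 = 69.75.
Δq = 734.5238 − 260 = 474.5238; wedge = 169.4 − 69.75 = 99.65.
The triangle = ½ × 474.5238 × 99.65 = 23643.15.

23643.15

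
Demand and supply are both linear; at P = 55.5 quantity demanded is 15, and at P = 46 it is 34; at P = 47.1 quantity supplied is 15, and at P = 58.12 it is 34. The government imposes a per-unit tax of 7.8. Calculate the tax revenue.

121.33

Demand slope = (46 − 55.5)/(34 − 15) = −0.5, so P = 63 − 0.5Q.
Supply slope = (58.12 − 47.1)/(34 − 15) = 0.58, so P = 38.4 + 0.58Q.
Competitive equilibrium: 63 − 0.5Q = 38.4 + 0.58Q → Q* = 22.7778, P* = 51.6111.
With the tax, the buyer price exceeds the seller price by 7.8: (63 − 0.5Q) − (38.4 + 0.58Q) = 7.8 → Q' = 15.5556.
Tax revenue = 7.8 × 15.5556 = 121.33.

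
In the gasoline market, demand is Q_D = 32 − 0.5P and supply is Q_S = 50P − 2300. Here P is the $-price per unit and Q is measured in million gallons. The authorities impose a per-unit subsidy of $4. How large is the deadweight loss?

In inverse form: demand P = 64 − 2Q, supply P = 46 + 0.02Q.
Competitive equilibrium: 64 − 2Q = 46 + 0.02Q → Q* = 8.9109, P* = 46.1782.
The subsidy lowers effective supply by 4: P = 42 + 0.02Q.
New quantity: 64 − 2Q = 42 + 0.02Q → Q' = 10.8911.
Overproduction ΔQ = 10.8911 − 8.9109 = 1.9802; wedge = subsidy = 4.
Welfare loss = ½ × 1.9802 × 4 = $3.96 million.

$3.96 million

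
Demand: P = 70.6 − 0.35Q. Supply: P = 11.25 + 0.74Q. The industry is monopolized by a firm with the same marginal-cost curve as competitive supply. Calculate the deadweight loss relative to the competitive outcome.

95.45

Competitive equilibrium: 70.6 − 0.35Q = 11.25 + 0.74Q → Q* = 54.4495, P* = 51.5427.
Marginal revenue: MR = 70.6 − 0.7Q. Set MR = MC: 70.6 − 0.7Q = 11.25 + 0.74Q → Q_m = 41.2153.
Price P_m = 70.6 − 0.35·41.2153 = 56.1746; MC(Q_m) = 11.25 + 0.74·41.2153 = 41.7493.
Competitive Q* = 54.4495, so ΔQ = 13.2342; wedge = 56.1746 − 41.7493 = 14.4253.
The triangle = ½ × 13.2342 × 14.4253 = 95.45.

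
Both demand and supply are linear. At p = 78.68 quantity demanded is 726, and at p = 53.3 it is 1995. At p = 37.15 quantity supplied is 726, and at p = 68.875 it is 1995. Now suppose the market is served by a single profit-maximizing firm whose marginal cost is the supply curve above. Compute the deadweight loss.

Demand slope = (53.3 − 78.68)/(1995 − 726) = −0.02, so p = 93.2 − 0.02q.
Supply slope = (68.875 − 37.15)/(1995 − 726) = 0.025, so p = 19 + 0.025q.
Competitive equilibrium: 93.2 − 0.02q = 19 + 0.025q → q* = 1648.88889, p* = 60.22222.
Marginal revenue: MR = 93.2 − 0.04q. Set MR = MC: 93.2 − 0.04q = 19 + 0.025q → q_m = 1141.53846.
Price p_m = 93.2 − 0.02·1141.53846 = 70.36923; MC(q_m) = 19 + 0.025·1141.53846 = 47.53846.
Competitive q* = 1648.88889, so Δq = 507.35043; wedge = 70.36923 − 47.53846 = 22.83077.
Deadweight loss = ½ × 507.35043 × 22.83077 = 5791.60.

5791.60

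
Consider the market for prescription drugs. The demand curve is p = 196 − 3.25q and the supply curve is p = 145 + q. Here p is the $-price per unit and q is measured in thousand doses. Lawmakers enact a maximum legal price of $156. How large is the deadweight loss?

Competitive equilibrium: 196 − 3.25q = 145 + q → q* = 12, p* = 157.
At the ceiling p = 156, quantity supplied = (156 − 145)/1 = 11.
Willingness to pay at q' = 11: 196 − 3.25·11 = 160.25.
Δq = 12 − 11 = 1; wedge = 160.25 − 156 = 4.25.
DWL = ½ × 1 × 4.25 = $2.125 thousand.

$2.125 thousand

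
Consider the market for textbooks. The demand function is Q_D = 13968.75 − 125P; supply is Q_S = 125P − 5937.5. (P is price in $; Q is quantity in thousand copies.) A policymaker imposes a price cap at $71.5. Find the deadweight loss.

In inverse form: demand P = 111.75 − 0.008Q, supply P = 47.5 + 0.008Q.
Competitive equilibrium: 111.75 − 0.008Q = 47.5 + 0.008Q → Q* = 4015.625, P* = 79.625.
At the ceiling P = 71.5, quantity supplied = (71.5 − 47.5)/0.008 = 3000.
Willingness to pay at Q' = 3000: 111.75 − 0.008·3000 = 87.75.
ΔQ = 4015.625 − 3000 = 1015.625; wedge = 87.75 − 71.5 = 16.25.
DWL = ½ × 1015.625 × 16.25 = $8251.95 thousand.

$8251.95 thousand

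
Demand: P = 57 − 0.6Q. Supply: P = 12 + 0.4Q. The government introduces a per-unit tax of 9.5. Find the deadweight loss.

45.125

Competitive equilibrium: 57 − 0.6Q = 12 + 0.4Q → Q* = 45, P* = 30.
With the tax, the buyer price exceeds the seller price by 9.5: (57 − 0.6Q) − (12 + 0.4Q) = 9.5 → Q' = 35.5.
ΔQ = 45 − 35.5 = 9.5; the wedge equals the tax, 9.5.
Deadweight loss = ½ × 9.5 × 9.5 = 45.125.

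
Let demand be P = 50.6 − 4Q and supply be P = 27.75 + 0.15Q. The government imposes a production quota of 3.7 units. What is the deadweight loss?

Competitive equilibrium: 50.6 − 4Q = 27.75 + 0.15Q → Q* = 5.506, P* = 28.5759.
At Q = 3.7: demand price = 50.6 − 4·3.7 = 35.8; supply price = 27.75 + 0.15·3.7 = 28.305.
ΔQ = 5.506 − 3.7 = 1.806; wedge = 35.8 − 28.305 = 7.495.
DWL = ½ × 1.806 × 7.495 = 6.77.

6.77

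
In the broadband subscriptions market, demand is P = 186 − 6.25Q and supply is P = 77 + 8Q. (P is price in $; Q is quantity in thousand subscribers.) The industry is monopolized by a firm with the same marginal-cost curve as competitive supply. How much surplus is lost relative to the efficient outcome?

$38.75 thousand

Competitive equilibrium: 186 − 6.25Q = 77 + 8Q → Q* = 7.6491, P* = 138.193.
Marginal revenue: MR = 186 − 12.5Q. Set MR = MC: 186 − 12.5Q = 77 + 8Q → Q_m = 5.3171.
Price P_m = 186 − 6.25·5.3171 = 152.7681; MC(Q_m) = 77 + 8·5.3171 = 119.5368.
Competitive Q* = 7.6491, so ΔQ = 2.332; wedge = 152.7681 − 119.5368 = 33.2313.
Deadweight loss = ½ × 2.332 × 33.2313 = $38.75 thousand.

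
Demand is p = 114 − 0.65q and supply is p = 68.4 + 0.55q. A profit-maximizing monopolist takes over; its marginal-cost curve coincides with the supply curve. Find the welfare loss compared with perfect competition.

106.96

Competitive equilibrium: 114 − 0.65q = 68.4 + 0.55q → q* = 38, p* = 89.3.
Marginal revenue: MR = 114 − 1.3q. Set MR = MC: 114 − 1.3q = 68.4 + 0.55q → q_m = 24.6486.
Price p_m = 114 − 0.65·24.6486 = 97.9784; MC(q_m) = 68.4 + 0.55·24.6486 = 81.9567.
Competitive q* = 38, so Δq = 13.3514; wedge = 97.9784 − 81.9567 = 16.0217.
DWL = ½ × 13.3514 × 16.0217 = 106.96.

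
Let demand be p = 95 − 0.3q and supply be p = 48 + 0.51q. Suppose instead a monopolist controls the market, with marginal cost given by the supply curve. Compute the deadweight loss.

Competitive equilibrium: 95 − 0.3q = 48 + 0.51q → q* = 58.0247, p* = 77.5926.
Marginal revenue: MR = 95 − 0.6q. Set MR = MC: 95 − 0.6q = 48 + 0.51q → q_m = 42.3423.
Price p_m = 95 − 0.3·42.3423 = 82.2973; MC(q_m) = 48 + 0.51·42.3423 = 69.5946.
Competitive q* = 58.0247, so Δq = 15.6824; wedge = 82.2973 − 69.5946 = 12.7027.
Welfare loss = ½ × 15.6824 × 12.7027 = 99.60.

99.60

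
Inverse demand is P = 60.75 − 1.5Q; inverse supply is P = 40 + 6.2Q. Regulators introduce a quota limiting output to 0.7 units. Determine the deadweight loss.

15.32

Competitive equilibrium: 60.75 − 1.5Q = 40 + 6.2Q → Q* = 2.6948, P* = 56.7078.
At Q = 0.7: demand price = 60.75 − 1.5·0.7 = 59.7; supply price = 40 + 6.2·0.7 = 44.34.
ΔQ = 2.6948 − 0.7 = 1.9948; wedge = 59.7 − 44.34 = 15.36.
DWL = ½ × 1.9948 × 15.36 = 15.32.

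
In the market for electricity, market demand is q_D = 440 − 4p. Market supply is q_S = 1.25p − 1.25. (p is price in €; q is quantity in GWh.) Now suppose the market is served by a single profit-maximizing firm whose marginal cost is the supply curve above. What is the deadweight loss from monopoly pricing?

In inverse form: demand p = 110 − 0.25q, supply p = 1 + 0.8q.
Competitive equilibrium: 110 − 0.25q = 1 + 0.8q → q* = 103.8095, p* = 84.0476.
Marginal revenue: MR = 110 − 0.5q. Set MR = MC: 110 − 0.5q = 1 + 0.8q → q_m = 83.8462.
Price p_m = 110 − 0.25·83.8462 = 89.0385; MC(q_m) = 1 + 0.8·83.8462 = 68.077.
Competitive q* = 103.8095, so Δq = 19.9633; wedge = 89.0385 − 68.077 = 20.9615.
Deadweight loss = ½ × 19.9633 × 20.9615 = €209.23.

€209.23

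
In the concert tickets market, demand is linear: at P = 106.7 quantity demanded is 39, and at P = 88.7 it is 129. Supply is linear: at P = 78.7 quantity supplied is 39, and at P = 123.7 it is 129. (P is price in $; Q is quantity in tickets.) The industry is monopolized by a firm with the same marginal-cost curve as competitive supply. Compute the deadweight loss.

Demand slope = (88.7 − 106.7)/(129 − 39) = −0.2, so P = 114.5 − 0.2Q.
Supply slope = (123.7 − 78.7)/(129 − 39) = 0.5, so P = 59.2 + 0.5Q.
Competitive equilibrium: 114.5 − 0.2Q = 59.2 + 0.5Q → Q* = 79, P* = 98.7.
Marginal revenue: MR = 114.5 − 0.4Q. Set MR = MC: 114.5 − 0.4Q = 59.2 + 0.5Q → Q_m = 61.4444.
Price P_m = 114.5 − 0.2·61.4444 = 102.2111; MC(Q_m) = 59.2 + 0.5·61.4444 = 89.9222.
Competitive Q* = 79, so ΔQ = 17.5556; wedge = 102.2111 − 89.9222 = 12.2889.
Welfare loss = ½ × 17.5556 × 12.2889 = $107.87.

$107.87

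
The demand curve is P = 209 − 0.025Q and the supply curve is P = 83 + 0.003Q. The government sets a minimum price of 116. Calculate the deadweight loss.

8517.60

Competitive equilibrium: 209 − 0.025Q = 83 + 0.003Q → Q* = 4500, P* = 96.5.
At the floor P = 116, quantity demanded = (209 − 116)/0.025 = 3720.
Sellers' marginal cost at Q' = 3720: 83 + 0.003·3720 = 94.16.
ΔQ = 4500 − 3720 = 780; wedge = 116 − 94.16 = 21.84.
DWL = ½ × 780 × 21.84 = 8517.60.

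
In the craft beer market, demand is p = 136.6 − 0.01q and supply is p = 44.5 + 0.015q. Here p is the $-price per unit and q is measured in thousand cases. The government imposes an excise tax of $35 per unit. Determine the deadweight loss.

$24500 thousand

Competitive equilibrium: 136.6 − 0.01q = 44.5 + 0.015q → q* = 3684, p* = 99.76.
With the tax, the buyer price exceeds the seller price by 35: (136.6 − 0.01q) − (44.5 + 0.015q) = 35 → q' = 2284.
Δq = 3684 − 2284 = 1400; the wedge equals the tax, 35.
Deadweight loss = ½ × 1400 × 35 = $24500 thousand.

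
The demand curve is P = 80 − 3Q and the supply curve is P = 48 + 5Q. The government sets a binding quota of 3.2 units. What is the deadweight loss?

2.56

Competitive equilibrium: 80 − 3Q = 48 + 5Q → Q* = 4, P* = 68.
At Q = 3.2: demand price = 80 − 3·3.2 = 70.4; supply price = 48 + 5·3.2 = 64.
ΔQ = 4 − 3.2 = 0.8; wedge = 70.4 − 64 = 6.4.
Welfare loss = ½ × 0.8 × 6.4 = 2.56.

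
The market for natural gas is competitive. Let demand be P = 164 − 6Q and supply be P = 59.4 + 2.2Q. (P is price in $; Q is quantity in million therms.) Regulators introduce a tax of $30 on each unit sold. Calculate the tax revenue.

Competitive equilibrium: 164 − 6Q = 59.4 + 2.2Q → Q* = 12.7561, P* = 87.4634.
With the tax, the buyer price exceeds the seller price by 30: (164 − 6Q) − (59.4 + 2.2Q) = 30 → Q' = 9.0976.
Tax revenue = 30 × 9.0976 = $272.93 million.

$272.93 million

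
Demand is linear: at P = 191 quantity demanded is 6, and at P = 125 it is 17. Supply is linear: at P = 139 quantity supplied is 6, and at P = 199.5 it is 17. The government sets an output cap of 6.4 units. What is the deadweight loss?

Demand slope = (125 − 191)/(17 − 6) = −6, so P = 227 − 6Q.
Supply slope = (199.5 − 139)/(17 − 6) = 5.5, so P = 106 + 5.5Q.
Competitive equilibrium: 227 − 6Q = 106 + 5.5Q → Q* = 10.52174, P* = 163.86957.
At Q = 6.4: demand price = 227 − 6·6.4 = 188.6; supply price = 106 + 5.5·6.4 = 141.2.
ΔQ = 10.52174 − 6.4 = 4.12174; wedge = 188.6 − 141.2 = 47.4.
The triangle = ½ × 4.12174 × 47.4 = 97.69.

97.69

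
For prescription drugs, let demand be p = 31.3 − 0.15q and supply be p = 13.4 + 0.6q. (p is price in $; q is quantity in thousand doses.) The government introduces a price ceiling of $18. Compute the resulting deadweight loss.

Competitive equilibrium: 31.3 − 0.15q = 13.4 + 0.6q → q* = 23.8667, p* = 27.72.
At the ceiling p = 18, quantity supplied = (18 − 13.4)/0.6 = 7.6667.
Willingness to pay at q' = 7.6667: 31.3 − 0.15·7.6667 = 30.15.
Δq = 23.8667 − 7.6667 = 16.2; wedge = 30.15 − 18 = 12.15.
Deadweight loss = ½ × 16.2 × 12.15 = $98.415 thousand.

$98.415 thousand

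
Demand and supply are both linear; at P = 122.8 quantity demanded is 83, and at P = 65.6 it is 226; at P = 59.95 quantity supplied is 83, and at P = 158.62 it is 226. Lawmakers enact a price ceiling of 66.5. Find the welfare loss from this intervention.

1264.47

Demand slope = (65.6 − 122.8)/(226 − 83) = −0.4, so P = 156 − 0.4Q.
Supply slope = (158.62 − 59.95)/(226 − 83) = 0.69, so P = 2.68 + 0.69Q.
Competitive equilibrium: 156 − 0.4Q = 2.68 + 0.69Q → Q* = 140.6606, P* = 99.7358.
At the ceiling P = 66.5, quantity supplied = (66.5 − 2.68)/0.69 = 92.4928.
Willingness to pay at Q' = 92.4928: 156 − 0.4·92.4928 = 119.0029.
ΔQ = 140.6606 − 92.4928 = 48.1678; wedge = 119.0029 − 66.5 = 52.5029.
DWL = ½ × 48.1678 × 52.5029 = 1264.47.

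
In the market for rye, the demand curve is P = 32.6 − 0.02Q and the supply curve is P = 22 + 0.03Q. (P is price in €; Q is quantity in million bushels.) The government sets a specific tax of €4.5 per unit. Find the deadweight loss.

Competitive equilibrium: 32.6 − 0.02Q = 22 + 0.03Q → Q* = 212, P* = 28.36.
With the tax, the buyer price exceeds the seller price by 4.5: (32.6 − 0.02Q) − (22 + 0.03Q) = 4.5 → Q' = 122.
ΔQ = 212 − 122 = 90; the wedge equals the tax, 4.5.
Deadweight loss = ½ × 90 × 4.5 = €202.50 million.

€202.50 million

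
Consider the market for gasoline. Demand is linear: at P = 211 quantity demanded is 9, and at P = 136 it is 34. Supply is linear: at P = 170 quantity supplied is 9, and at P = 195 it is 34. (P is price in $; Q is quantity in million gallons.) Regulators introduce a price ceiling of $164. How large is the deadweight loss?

Demand slope = (136 − 211)/(34 − 9) = −3, so P = 238 − 3Q.
Supply slope = (195 − 170)/(34 − 9) = 1, so P = 161 + Q.
Competitive equilibrium: 238 − 3Q = 161 + Q → Q* = 19.25, P* = 180.25.
At the ceiling P = 164, quantity supplied = (164 − 161)/1 = 3.
Willingness to pay at Q' = 3: 238 − 3·3 = 229.
ΔQ = 19.25 − 3 = 16.25; wedge = 229 − 164 = 65.
Welfare loss = ½ × 16.25 × 65 = $528.125 million.

$528.125 million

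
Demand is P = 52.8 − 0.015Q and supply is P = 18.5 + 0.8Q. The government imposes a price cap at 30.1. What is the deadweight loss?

Competitive equilibrium: 52.8 − 0.015Q = 18.5 + 0.8Q → Q* = 42.0859, P* = 52.1687.
At the ceiling P = 30.1, quantity supplied = (30.1 − 18.5)/0.8 = 14.5.
Willingness to pay at Q' = 14.5: 52.8 − 0.015·14.5 = 52.5825.
ΔQ = 42.0859 − 14.5 = 27.5859; wedge = 52.5825 − 30.1 = 22.4825.
Deadweight loss = ½ × 27.5859 × 22.4825 = 310.10.

310.10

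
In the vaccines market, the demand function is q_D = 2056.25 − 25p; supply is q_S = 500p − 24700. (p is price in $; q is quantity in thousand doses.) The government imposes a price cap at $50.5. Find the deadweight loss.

In inverse form: demand p = 82.25 − 0.04q, supply p = 49.4 + 0.002q.
Competitive equilibrium: 82.25 − 0.04q = 49.4 + 0.002q → q* = 782.1429, p* = 50.9643.
At the ceiling p = 50.5, quantity supplied = (50.5 − 49.4)/0.002 = 550.
Willingness to pay at q' = 550: 82.25 − 0.04·550 = 60.25.
Δq = 782.1429 − 550 = 232.1429; wedge = 60.25 − 50.5 = 9.75.
The triangle = ½ × 232.1429 × 9.75 = $1131.70 thousand.

$1131.70 thousand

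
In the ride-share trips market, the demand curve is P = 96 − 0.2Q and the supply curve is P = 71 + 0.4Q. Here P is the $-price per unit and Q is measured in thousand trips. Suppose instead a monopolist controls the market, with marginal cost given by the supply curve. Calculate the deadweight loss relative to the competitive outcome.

Competitive equilibrium: 96 − 0.2Q = 71 + 0.4Q → Q* = 41.6667, P* = 87.6667.
Marginal revenue: MR = 96 − 0.4Q. Set MR = MC: 96 − 0.4Q = 71 + 0.4Q → Q_m = 31.25.
Price P_m = 96 − 0.2·31.25 = 89.75; MC(Q_m) = 71 + 0.4·31.25 = 83.5.
Competitive Q* = 41.6667, so ΔQ = 10.4167; wedge = 89.75 − 83.5 = 6.25.
DWL = ½ × 10.4167 × 6.25 = $32.55 thousand.

$32.55 thousand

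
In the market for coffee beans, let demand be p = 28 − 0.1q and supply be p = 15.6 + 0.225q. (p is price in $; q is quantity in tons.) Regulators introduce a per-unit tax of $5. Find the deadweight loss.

$38.46

Competitive equilibrium: 28 − 0.1q = 15.6 + 0.225q → q* = 38.1538, p* = 24.1846.
With the tax, the buyer price exceeds the seller price by 5: (28 − 0.1q) − (15.6 + 0.225q) = 5 → q' = 22.7692.
Δq = 38.1538 − 22.7692 = 15.3846; the wedge equals the tax, 5.
Deadweight loss = ½ × 15.3846 × 5 = $38.46.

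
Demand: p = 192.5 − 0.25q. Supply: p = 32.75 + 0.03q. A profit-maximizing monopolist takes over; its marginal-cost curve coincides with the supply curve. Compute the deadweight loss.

Competitive equilibrium: 192.5 − 0.25q = 32.75 + 0.03q → q* = 570.53571, p* = 49.86607.
Marginal revenue: MR = 192.5 − 0.5q. Set MR = MC: 192.5 − 0.5q = 32.75 + 0.03q → q_m = 301.41509.
Price p_m = 192.5 − 0.25·301.41509 = 117.14623; MC(q_m) = 32.75 + 0.03·301.41509 = 41.79245.
Competitive q* = 570.53571, so Δq = 269.12062; wedge = 117.14623 − 41.79245 = 75.35378.
Welfare loss = ½ × 269.12062 × 75.35378 = 10139.63.

10139.63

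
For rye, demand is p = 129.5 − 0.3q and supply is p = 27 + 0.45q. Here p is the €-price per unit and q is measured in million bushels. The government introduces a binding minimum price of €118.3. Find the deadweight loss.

Competitive equilibrium: 129.5 − 0.3q = 27 + 0.45q → q* = 136.6667, p* = 88.5.
At the floor p = 118.3, quantity demanded = (129.5 − 118.3)/0.3 = 37.3333.
Sellers' marginal cost at q' = 37.3333: 27 + 0.45·37.3333 = 43.8.
Δq = 136.6667 − 37.3333 = 99.3334; wedge = 118.3 − 43.8 = 74.5.
DWL = ½ × 99.3334 × 74.5 = €3700.17 million.

€3700.17 million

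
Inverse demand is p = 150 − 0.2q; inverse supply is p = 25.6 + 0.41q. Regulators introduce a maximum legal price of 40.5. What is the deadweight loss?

Competitive equilibrium: 150 − 0.2q = 25.6 + 0.41q → q* = 203.93443, p* = 109.21311.
At the ceiling p = 40.5, quantity supplied = (40.5 − 25.6)/0.41 = 36.34146.
Willingness to pay at q' = 36.34146: 150 − 0.2·36.34146 = 142.73171.
Δq = 203.93443 − 36.34146 = 167.59297; wedge = 142.73171 − 40.5 = 102.23171.
The triangle = ½ × 167.59297 × 102.23171 = 8566.66.

8566.66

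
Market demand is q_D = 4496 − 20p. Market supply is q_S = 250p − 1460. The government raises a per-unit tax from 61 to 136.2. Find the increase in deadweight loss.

In inverse form: demand p = 224.8 − 0.05q, supply p = 5.84 + 0.004q.
Competitive equilibrium: 224.8 − 0.05q = 5.84 + 0.004q → q* = 4054.8148, p* = 22.0593.
For a per-unit tax t: Δq = t/0.054, so DWL = ½·t·(t/0.054) = t²/0.108.
At t = 61: DWL = 34453.704. At t = 136.2: DWL = 171763.333.
Increase = 171763.333 − 34453.704 = 137309.63.

137309.63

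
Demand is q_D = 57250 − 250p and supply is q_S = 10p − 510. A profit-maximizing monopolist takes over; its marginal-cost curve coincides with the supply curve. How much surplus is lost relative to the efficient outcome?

In inverse form: demand p = 229 − 0.004q, supply p = 51 + 0.1q.
Competitive equilibrium: 229 − 0.004q = 51 + 0.1q → q* = 1711.5385, p* = 222.1538.
Marginal revenue: MR = 229 − 0.008q. Set MR = MC: 229 − 0.008q = 51 + 0.1q → q_m = 1648.1481.
Price p_m = 229 − 0.004·1648.1481 = 222.4074; MC(q_m) = 51 + 0.1·1648.1481 = 215.8148.
Competitive q* = 1711.5385, so Δq = 63.3904; wedge = 222.4074 − 215.8148 = 6.5926.
Welfare loss = ½ × 63.3904 × 6.5926 = 208.95.

208.95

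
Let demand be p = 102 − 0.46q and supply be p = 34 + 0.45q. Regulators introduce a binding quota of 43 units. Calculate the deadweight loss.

Competitive equilibrium: 102 − 0.46q = 34 + 0.45q → q* = 74.7253, p* = 67.6264.
At q = 43: demand price = 102 − 0.46·43 = 82.22; supply price = 34 + 0.45·43 = 53.35.
Δq = 74.7253 − 43 = 31.7253; wedge = 82.22 − 53.35 = 28.87.
Welfare loss = ½ × 31.7253 × 28.87 = 457.95.

457.95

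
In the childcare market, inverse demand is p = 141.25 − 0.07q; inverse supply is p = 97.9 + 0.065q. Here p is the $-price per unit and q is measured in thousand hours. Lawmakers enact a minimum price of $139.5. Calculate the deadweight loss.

Competitive equilibrium: 141.25 − 0.07q = 97.9 + 0.065q → q* = 321.1111, p* = 118.7722.
At the floor p = 139.5, quantity demanded = (141.25 − 139.5)/0.07 = 25.
Sellers' marginal cost at q' = 25: 97.9 + 0.065·25 = 99.525.
Δq = 321.1111 − 25 = 296.1111; wedge = 139.5 − 99.525 = 39.975.
DWL = ½ × 296.1111 × 39.975 = $5918.52 thousand.

$5918.52 thousand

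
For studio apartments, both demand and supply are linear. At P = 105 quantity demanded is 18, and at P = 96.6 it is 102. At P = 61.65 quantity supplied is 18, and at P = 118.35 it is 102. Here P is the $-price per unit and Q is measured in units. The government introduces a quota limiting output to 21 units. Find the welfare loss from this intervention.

$1085.84

Demand slope = (96.6 − 105)/(102 − 18) = −0.1, so P = 106.8 − 0.1Q.
Supply slope = (118.35 − 61.65)/(102 − 18) = 0.675, so P = 49.5 + 0.675Q.
Competitive equilibrium: 106.8 − 0.1Q = 49.5 + 0.675Q → Q* = 73.9355, P* = 99.4065.
At Q = 21: demand price = 106.8 − 0.1·21 = 104.7; supply price = 49.5 + 0.675·21 = 63.675.
ΔQ = 73.9355 − 21 = 52.9355; wedge = 104.7 − 63.675 = 41.025.
The triangle = ½ × 52.9355 × 41.025 = $1085.84.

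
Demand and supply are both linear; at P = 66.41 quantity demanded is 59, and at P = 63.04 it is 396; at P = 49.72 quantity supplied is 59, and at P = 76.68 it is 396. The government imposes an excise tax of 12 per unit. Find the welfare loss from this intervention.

800

Demand slope = (63.04 − 66.41)/(396 − 59) = −0.01, so P = 67 − 0.01Q.
Supply slope = (76.68 − 49.72)/(396 − 59) = 0.08, so P = 45 + 0.08Q.
Competitive equilibrium: 67 − 0.01Q = 45 + 0.08Q → Q* = 244.4444, P* = 64.5556.
With the tax, the buyer price exceeds the seller price by 12: (67 − 0.01Q) − (45 + 0.08Q) = 12 → Q' = 111.1111.
ΔQ = 244.4444 − 111.1111 = 133.3333; the wedge equals the tax, 12.
DWL = ½ × 133.3333 × 12 = 800.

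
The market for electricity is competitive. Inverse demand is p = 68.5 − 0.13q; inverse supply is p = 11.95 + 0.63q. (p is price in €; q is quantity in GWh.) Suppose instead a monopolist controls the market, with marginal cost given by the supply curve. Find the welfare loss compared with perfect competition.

Competitive equilibrium: 68.5 − 0.13q = 11.95 + 0.63q → q* = 74.4079, p* = 58.827.
Marginal revenue: MR = 68.5 − 0.26q. Set MR = MC: 68.5 − 0.26q = 11.95 + 0.63q → q_m = 63.5393.
Price p_m = 68.5 − 0.13·63.5393 = 60.2399; MC(q_m) = 11.95 + 0.63·63.5393 = 51.9798.
Competitive q* = 74.4079, so Δq = 10.8686; wedge = 60.2399 − 51.9798 = 8.2601.
DWL = ½ × 10.8686 × 8.2601 = €44.89.

€44.89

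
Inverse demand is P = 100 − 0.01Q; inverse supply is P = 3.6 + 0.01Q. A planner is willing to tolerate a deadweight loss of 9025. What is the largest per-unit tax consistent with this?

19

Competitive equilibrium: 100 − 0.01Q = 3.6 + 0.01Q → Q* = 4820, P* = 51.8.
A tax t gives ΔQ = t/0.02 and wedge t, so DWL = t²/0.04.
t²/0.04 = 9025 → t² = 361 → t = 19.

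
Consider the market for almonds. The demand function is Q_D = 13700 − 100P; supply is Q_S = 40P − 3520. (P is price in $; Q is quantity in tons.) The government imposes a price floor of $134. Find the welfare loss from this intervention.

$21175

In inverse form: demand P = 137 − 0.01Q, supply P = 88 + 0.025Q.
Competitive equilibrium: 137 − 0.01Q = 88 + 0.025Q → Q* = 1400, P* = 123.
At the floor P = 134, quantity demanded = (137 − 134)/0.01 = 300.
Sellers' marginal cost at Q' = 300: 88 + 0.025·300 = 95.5.
ΔQ = 1400 − 300 = 1100; wedge = 134 − 95.5 = 38.5.
Welfare loss = ½ × 1100 × 38.5 = $21175.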